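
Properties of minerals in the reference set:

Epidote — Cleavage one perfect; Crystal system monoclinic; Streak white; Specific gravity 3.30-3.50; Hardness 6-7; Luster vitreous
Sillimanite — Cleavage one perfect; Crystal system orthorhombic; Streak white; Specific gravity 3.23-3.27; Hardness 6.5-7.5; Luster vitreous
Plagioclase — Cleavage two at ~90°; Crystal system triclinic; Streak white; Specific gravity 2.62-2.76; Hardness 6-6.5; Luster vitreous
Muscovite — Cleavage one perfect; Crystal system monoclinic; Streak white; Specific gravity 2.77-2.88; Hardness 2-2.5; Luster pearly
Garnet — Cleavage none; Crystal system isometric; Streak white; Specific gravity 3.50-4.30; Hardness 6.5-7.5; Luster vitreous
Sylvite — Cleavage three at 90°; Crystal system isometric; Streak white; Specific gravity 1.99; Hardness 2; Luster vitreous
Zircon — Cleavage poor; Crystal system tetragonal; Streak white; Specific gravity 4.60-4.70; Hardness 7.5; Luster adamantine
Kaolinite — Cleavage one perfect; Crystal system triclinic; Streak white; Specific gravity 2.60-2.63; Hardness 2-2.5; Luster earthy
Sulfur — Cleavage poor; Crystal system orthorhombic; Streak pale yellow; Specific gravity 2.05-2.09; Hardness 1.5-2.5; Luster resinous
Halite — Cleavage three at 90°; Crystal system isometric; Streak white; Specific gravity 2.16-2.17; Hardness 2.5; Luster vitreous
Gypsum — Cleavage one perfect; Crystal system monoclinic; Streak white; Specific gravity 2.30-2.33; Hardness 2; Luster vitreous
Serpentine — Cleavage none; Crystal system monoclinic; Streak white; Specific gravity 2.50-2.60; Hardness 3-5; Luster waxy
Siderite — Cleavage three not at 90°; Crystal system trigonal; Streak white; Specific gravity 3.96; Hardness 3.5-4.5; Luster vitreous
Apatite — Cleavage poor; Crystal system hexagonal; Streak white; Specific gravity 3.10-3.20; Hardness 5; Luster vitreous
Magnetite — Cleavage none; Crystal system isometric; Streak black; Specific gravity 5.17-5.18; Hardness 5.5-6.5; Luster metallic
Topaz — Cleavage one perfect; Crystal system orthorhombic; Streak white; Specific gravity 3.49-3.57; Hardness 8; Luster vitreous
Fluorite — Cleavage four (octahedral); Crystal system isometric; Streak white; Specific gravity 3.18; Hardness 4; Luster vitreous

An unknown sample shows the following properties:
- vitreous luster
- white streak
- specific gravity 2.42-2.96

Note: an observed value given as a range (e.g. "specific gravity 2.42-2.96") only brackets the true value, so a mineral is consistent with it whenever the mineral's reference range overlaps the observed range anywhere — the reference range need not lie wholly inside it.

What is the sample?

Plagioclase

Vitreous luster rules out Muscovite, Zircon, Kaolinite, Sulfur, Serpentine, Magnetite.
White streak: every remaining candidate is consistent.
Specific gravity 2.42-2.96: Plagioclase remains.
Only Plagioclase satisfies all observations.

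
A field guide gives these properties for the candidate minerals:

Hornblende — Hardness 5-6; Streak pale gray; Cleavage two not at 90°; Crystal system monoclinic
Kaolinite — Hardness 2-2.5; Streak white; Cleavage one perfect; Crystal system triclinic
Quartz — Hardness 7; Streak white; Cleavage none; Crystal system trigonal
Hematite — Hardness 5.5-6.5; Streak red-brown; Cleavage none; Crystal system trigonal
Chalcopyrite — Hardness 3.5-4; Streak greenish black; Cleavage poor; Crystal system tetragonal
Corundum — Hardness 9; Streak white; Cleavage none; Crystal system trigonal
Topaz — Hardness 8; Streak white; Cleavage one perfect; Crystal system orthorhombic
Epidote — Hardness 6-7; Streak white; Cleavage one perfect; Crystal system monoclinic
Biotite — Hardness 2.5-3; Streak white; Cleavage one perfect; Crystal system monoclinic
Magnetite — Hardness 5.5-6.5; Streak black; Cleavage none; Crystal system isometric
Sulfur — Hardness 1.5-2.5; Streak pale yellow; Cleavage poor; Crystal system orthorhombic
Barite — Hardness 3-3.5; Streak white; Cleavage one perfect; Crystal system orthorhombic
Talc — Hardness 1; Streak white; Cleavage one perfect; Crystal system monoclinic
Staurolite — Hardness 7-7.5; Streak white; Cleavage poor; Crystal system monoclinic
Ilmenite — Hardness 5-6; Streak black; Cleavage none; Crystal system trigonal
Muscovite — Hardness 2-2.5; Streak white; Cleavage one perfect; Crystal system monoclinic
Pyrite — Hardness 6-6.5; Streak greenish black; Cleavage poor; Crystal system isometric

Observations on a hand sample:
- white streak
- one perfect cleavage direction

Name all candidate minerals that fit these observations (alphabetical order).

Barite, Biotite, Epidote, Kaolinite, Muscovite, Talc, Topaz

White streak — only Kaolinite, Quartz, Corundum, Topaz, Epidote, Biotite, Barite, Talc, Staurolite, Muscovite remain.
One perfect cleavage direction rules out Quartz, Corundum, Staurolite.
The minerals that satisfy all observations are Barite, Biotite, Epidote, Kaolinite, Muscovite, Talc, Topaz.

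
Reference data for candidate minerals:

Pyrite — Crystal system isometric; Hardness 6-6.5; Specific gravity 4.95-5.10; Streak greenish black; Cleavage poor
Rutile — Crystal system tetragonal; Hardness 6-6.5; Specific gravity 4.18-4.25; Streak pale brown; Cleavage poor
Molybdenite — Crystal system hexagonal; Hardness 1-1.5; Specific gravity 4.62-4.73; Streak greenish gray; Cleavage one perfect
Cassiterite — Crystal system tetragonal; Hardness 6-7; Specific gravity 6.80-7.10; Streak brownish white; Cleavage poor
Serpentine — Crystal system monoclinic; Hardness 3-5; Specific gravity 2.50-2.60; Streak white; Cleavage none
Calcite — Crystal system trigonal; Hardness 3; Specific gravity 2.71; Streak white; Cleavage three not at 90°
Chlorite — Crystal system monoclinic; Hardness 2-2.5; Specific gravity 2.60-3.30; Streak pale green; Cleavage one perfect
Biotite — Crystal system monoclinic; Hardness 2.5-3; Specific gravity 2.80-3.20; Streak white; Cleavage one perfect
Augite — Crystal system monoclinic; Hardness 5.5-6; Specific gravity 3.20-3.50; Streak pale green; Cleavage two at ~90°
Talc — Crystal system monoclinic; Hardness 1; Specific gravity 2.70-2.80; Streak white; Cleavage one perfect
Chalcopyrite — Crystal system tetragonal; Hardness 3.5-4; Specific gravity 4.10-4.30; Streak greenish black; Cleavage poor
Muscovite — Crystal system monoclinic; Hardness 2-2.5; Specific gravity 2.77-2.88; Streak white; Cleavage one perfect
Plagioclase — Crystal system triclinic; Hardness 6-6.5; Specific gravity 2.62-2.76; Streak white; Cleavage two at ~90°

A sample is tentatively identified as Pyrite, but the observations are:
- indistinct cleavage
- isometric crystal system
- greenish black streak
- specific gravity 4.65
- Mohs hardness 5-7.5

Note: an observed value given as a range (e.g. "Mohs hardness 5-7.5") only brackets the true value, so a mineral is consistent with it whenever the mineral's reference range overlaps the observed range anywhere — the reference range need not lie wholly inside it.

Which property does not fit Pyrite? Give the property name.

specific gravity

Indistinct cleavage: Pyrite has cleavage poor — consistent.
Isometric crystal system: Pyrite has isometric system — consistent.
Greenish black streak: Pyrite has greenish black streak — consistent.
Specific gravity 4.65: Pyrite has SG 4.95-5.10 — does not match.
Mohs hardness 5-7.5: Pyrite has hardness 6-6.5 — consistent.
Everything matches except the specific gravity.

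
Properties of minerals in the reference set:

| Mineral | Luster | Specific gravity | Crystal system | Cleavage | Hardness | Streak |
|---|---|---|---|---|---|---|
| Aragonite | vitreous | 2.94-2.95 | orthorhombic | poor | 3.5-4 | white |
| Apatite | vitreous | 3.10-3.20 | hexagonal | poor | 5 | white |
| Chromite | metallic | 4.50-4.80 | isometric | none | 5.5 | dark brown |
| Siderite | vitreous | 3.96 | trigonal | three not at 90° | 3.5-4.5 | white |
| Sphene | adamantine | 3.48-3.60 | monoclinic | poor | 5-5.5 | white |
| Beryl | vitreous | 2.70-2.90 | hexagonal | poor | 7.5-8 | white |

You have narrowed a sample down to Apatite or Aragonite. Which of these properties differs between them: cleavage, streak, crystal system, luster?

Cleavage: both poor — same for both.
Streak: both white — same for both.
Crystal system: Apatite hexagonal, Aragonite orthorhombic — distinct.
Luster: both vitreous — same for both.
Crystal system is the diagnostic property here.

crystal system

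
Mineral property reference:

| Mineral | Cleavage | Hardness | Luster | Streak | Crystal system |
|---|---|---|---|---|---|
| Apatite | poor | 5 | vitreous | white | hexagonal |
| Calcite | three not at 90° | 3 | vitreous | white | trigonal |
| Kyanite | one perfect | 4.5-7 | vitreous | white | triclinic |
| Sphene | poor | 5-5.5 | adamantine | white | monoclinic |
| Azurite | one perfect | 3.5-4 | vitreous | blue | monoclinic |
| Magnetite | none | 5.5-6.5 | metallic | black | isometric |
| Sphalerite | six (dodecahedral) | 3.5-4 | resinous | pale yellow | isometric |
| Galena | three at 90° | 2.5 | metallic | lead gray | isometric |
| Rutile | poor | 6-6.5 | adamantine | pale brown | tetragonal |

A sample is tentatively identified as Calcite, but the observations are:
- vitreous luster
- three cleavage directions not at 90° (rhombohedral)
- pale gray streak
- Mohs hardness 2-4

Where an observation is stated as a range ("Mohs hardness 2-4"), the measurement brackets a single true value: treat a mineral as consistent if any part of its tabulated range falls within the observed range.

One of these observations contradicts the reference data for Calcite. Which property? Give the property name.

streak

Vitreous luster: Calcite has vitreous luster — consistent.
Three cleavage directions not at 90° (rhombohedral): Calcite has cleavage three not at 90° — consistent.
Pale gray streak: Calcite has white streak — does not match.
Mohs hardness 2-4: Calcite has hardness 3 — consistent.
Everything matches except the streak.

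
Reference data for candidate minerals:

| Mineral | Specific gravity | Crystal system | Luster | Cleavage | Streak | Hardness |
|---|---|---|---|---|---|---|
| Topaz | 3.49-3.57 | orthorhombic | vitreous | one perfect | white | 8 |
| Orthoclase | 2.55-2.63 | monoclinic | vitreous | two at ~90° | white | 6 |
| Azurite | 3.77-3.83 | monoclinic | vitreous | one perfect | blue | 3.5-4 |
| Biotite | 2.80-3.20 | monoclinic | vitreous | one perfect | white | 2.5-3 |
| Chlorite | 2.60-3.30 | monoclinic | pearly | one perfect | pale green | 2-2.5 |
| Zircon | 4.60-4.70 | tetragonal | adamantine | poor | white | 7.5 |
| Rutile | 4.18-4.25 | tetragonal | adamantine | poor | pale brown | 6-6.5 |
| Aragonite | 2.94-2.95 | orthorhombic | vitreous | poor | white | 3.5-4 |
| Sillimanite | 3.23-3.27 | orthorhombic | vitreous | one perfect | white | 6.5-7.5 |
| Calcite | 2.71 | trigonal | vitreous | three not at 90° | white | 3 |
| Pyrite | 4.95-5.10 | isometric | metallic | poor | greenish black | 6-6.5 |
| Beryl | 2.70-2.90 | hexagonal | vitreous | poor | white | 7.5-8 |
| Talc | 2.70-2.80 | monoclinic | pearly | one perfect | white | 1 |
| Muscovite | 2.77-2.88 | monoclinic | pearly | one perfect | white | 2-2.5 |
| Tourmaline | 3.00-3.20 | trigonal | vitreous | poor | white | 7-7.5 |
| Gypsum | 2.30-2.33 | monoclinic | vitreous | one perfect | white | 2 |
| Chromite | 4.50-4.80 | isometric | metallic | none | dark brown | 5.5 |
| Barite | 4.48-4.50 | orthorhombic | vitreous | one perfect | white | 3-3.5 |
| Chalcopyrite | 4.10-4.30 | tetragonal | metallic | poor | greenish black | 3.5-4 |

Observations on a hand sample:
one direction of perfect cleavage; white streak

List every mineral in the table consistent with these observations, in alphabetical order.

Barite, Biotite, Gypsum, Muscovite, Sillimanite, Talc, Topaz

One direction of perfect cleavage: leaves Topaz, Azurite, Biotite, Chlorite, Sillimanite, Talc, Muscovite, Gypsum, Barite.
White streak eliminates Azurite, Chlorite.
Consistent with every observation: Barite, Biotite, Gypsum, Muscovite, Sillimanite, Talc, Topaz.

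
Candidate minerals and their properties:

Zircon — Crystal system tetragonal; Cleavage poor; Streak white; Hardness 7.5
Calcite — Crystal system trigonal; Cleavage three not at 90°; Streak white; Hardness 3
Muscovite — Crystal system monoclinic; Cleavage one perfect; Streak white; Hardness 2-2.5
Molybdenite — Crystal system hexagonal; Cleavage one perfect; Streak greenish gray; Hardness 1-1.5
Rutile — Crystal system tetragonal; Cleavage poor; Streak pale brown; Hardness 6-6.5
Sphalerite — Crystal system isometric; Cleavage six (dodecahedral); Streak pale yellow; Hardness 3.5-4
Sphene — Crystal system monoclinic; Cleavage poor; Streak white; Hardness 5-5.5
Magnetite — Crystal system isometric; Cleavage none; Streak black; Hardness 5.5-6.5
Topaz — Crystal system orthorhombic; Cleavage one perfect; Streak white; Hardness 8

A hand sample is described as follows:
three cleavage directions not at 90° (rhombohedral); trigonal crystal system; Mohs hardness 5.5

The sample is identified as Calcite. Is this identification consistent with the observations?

Inconsistent

Three cleavage directions not at 90° (rhombohedral) — fits Calcite (cleavage three not at 90°).
Trigonal crystal system — fits Calcite (trigonal system).
Mohs hardness 5.5 — Calcite has hardness 3; inconsistent.
Hardness alone is enough to reject Calcite.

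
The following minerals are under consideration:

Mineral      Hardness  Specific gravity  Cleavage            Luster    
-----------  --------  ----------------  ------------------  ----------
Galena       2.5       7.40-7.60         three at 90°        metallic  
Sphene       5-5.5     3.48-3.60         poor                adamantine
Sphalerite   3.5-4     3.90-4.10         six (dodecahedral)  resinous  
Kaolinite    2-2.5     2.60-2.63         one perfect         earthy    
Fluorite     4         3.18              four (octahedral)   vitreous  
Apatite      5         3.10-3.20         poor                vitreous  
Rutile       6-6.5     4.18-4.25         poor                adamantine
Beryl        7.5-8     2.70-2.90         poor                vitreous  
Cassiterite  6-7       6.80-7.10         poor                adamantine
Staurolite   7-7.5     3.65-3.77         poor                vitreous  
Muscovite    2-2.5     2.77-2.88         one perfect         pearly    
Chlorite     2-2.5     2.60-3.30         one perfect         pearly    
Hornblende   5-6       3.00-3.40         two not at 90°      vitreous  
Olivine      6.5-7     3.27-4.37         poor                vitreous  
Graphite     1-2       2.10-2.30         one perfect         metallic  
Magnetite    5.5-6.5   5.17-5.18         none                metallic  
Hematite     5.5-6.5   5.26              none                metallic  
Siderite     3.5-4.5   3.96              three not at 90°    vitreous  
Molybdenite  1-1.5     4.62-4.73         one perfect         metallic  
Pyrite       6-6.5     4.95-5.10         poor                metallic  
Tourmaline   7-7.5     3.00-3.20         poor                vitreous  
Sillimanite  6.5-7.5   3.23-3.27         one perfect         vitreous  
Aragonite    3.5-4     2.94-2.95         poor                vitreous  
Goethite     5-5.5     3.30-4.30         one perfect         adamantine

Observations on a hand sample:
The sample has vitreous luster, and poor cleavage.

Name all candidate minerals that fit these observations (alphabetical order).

Vitreous luster — only Fluorite, Apatite, Beryl, Staurolite, Hornblende, Olivine, Siderite, Tourmaline, Sillimanite, Aragonite remain.
Poor cleavage is inconsistent with Fluorite, Hornblende, Siderite, Sillimanite.
Consistent with every observation: Apatite, Aragonite, Beryl, Olivine, Staurolite, Tourmaline.

Apatite, Aragonite, Beryl, Olivine, Staurolite, Tourmaline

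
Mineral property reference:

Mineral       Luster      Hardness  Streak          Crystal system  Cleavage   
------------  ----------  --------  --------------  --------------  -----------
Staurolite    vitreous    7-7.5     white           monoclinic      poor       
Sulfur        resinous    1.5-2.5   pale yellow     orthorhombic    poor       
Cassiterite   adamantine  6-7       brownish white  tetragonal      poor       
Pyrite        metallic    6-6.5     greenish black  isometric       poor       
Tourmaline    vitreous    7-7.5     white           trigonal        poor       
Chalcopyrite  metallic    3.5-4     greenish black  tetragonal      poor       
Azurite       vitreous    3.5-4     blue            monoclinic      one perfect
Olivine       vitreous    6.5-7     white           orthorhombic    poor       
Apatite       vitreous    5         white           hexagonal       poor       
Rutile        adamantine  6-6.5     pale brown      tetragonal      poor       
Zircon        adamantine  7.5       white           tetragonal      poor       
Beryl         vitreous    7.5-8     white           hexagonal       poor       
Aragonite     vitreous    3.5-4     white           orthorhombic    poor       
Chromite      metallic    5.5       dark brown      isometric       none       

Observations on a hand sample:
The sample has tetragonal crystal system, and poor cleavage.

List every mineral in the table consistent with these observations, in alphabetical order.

Cassiterite, Chalcopyrite, Rutile, Zircon

Tetragonal crystal system — only Cassiterite, Chalcopyrite, Rutile, Zircon remain.
Poor cleavage — all remaining candidates fit.
Consistent with every observation: Cassiterite, Chalcopyrite, Rutile, Zircon.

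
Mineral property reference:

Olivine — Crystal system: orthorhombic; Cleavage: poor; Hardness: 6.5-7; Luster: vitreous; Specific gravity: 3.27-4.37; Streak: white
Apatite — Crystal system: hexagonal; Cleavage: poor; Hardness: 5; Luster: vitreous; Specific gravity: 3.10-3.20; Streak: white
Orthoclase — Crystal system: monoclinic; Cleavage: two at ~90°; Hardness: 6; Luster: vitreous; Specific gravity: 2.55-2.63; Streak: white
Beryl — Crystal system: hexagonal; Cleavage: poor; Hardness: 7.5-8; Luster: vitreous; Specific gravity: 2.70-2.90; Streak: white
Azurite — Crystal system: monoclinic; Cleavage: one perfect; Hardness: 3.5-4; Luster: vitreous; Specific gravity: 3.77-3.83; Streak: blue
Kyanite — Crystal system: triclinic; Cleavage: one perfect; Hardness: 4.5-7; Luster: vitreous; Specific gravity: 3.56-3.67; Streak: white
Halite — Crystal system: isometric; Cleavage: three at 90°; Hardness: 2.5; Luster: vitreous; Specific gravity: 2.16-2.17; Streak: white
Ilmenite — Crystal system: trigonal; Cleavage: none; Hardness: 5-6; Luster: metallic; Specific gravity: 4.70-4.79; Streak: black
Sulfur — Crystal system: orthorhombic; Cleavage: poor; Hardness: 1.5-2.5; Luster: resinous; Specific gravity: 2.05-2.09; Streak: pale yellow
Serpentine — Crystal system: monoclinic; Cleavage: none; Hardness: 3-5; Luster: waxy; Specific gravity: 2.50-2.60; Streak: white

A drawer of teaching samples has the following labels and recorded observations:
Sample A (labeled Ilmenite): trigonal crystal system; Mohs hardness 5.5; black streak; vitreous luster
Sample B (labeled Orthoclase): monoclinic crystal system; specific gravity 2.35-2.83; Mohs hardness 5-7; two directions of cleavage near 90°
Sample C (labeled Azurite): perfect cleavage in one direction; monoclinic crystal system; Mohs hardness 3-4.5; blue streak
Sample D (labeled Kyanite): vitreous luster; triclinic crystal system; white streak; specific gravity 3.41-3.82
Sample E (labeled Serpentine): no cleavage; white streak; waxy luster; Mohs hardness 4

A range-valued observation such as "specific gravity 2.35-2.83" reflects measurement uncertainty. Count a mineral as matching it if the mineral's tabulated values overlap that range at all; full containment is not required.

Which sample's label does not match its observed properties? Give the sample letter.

A

Sample A: Ilmenite has metallic luster, but the record shows vitreous luster — this label is wrong.
Sample B: nothing contradicts Orthoclase.
Sample C: nothing contradicts Azurite.
Sample D: nothing contradicts Kyanite.
Sample E: nothing contradicts Serpentine.
Only sample A is inconsistent with its label.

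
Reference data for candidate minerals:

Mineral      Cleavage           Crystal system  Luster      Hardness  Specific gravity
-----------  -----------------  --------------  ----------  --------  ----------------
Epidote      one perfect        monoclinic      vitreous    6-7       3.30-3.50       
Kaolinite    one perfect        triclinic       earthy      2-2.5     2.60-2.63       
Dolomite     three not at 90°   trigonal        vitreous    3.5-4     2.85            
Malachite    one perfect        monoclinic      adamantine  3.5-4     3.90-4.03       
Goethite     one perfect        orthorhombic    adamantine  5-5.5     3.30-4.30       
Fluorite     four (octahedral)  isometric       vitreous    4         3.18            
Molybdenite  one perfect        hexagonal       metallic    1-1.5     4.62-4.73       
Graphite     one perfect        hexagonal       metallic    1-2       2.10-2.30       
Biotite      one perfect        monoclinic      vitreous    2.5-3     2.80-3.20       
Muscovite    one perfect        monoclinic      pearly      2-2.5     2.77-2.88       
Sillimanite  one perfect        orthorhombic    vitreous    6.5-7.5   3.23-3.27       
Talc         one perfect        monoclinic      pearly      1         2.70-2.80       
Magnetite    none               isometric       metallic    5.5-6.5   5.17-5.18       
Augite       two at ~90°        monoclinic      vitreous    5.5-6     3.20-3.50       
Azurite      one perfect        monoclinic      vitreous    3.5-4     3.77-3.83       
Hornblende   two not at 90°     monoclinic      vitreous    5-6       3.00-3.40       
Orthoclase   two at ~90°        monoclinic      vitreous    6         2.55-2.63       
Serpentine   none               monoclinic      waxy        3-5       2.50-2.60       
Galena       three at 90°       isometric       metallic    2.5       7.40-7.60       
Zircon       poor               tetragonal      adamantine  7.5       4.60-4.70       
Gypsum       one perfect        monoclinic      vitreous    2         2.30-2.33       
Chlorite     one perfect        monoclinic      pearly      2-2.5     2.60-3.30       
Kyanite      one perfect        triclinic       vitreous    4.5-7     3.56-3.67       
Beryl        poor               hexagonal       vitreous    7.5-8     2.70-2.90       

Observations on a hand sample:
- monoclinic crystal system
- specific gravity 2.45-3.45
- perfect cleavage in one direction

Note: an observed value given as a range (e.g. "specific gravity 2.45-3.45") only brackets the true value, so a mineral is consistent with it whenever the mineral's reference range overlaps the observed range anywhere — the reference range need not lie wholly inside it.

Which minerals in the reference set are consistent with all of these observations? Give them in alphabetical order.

Biotite, Chlorite, Epidote, Muscovite, Talc

Monoclinic crystal system: leaves Epidote, Malachite, Biotite, Muscovite, Talc, Augite, Azurite, Hornblende, Orthoclase, Serpentine, Gypsum, Chlorite.
Specific gravity 2.45-3.45 eliminates Malachite, Azurite, Gypsum.
Perfect cleavage in one direction is inconsistent with Augite, Hornblende, Orthoclase, Serpentine.
Remaining candidates: Biotite, Chlorite, Epidote, Muscovite, Talc.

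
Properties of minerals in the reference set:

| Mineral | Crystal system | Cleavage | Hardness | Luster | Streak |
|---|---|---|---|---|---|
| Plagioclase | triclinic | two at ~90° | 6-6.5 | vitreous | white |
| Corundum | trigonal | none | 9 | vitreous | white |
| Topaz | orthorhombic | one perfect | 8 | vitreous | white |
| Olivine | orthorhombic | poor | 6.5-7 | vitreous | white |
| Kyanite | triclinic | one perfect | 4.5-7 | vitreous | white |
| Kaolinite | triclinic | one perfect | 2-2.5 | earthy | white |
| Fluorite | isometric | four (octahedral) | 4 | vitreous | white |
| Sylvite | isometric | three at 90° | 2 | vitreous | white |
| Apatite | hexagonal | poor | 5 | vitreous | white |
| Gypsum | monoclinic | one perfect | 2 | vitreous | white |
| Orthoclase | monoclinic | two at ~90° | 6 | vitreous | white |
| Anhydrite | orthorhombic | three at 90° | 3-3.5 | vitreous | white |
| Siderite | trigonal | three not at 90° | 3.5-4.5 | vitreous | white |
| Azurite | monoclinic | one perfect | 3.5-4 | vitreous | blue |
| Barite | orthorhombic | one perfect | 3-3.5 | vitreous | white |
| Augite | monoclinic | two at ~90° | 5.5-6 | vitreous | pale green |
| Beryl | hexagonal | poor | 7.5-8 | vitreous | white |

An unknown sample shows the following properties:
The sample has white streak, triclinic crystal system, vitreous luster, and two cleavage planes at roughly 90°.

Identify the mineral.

White streak rules out Azurite, Augite.
Triclinic crystal system: narrows the field to Plagioclase, Kyanite, Kaolinite.
Vitreous luster excludes Kaolinite.
Two cleavage planes at roughly 90° is inconsistent with Kyanite.
Only Plagioclase satisfies all observations.

Plagioclase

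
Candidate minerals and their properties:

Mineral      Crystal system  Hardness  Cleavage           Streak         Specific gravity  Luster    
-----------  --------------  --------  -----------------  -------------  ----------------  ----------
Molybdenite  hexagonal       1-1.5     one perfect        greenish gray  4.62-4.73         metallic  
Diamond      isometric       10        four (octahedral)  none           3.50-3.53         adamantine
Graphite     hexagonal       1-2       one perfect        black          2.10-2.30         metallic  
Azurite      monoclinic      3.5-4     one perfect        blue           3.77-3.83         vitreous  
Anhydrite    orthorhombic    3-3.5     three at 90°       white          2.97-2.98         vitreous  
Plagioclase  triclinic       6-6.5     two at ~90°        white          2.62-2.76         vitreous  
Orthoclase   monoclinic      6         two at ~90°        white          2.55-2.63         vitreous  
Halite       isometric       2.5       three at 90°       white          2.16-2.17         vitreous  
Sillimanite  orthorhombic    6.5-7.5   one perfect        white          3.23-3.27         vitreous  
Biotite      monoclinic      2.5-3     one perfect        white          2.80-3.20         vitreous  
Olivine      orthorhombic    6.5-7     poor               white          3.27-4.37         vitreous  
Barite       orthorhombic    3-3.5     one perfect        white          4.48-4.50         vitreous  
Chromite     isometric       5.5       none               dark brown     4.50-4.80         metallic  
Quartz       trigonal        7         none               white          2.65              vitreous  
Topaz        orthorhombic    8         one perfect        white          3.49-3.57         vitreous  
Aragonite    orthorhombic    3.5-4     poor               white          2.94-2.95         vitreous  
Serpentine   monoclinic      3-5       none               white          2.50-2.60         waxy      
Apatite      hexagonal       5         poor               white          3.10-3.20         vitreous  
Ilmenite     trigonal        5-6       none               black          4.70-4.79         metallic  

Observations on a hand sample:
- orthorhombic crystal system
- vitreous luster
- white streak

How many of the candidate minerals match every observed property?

6

Orthorhombic crystal system — Anhydrite, Sillimanite, Olivine, Barite, Topaz, Aragonite remain.
Vitreous luster — all remaining candidates fit.
White streak — consistent with all remaining minerals.
The minerals that satisfy all observations are Anhydrite, Aragonite, Barite, Olivine, Sillimanite, Topaz.
That is 6 minerals.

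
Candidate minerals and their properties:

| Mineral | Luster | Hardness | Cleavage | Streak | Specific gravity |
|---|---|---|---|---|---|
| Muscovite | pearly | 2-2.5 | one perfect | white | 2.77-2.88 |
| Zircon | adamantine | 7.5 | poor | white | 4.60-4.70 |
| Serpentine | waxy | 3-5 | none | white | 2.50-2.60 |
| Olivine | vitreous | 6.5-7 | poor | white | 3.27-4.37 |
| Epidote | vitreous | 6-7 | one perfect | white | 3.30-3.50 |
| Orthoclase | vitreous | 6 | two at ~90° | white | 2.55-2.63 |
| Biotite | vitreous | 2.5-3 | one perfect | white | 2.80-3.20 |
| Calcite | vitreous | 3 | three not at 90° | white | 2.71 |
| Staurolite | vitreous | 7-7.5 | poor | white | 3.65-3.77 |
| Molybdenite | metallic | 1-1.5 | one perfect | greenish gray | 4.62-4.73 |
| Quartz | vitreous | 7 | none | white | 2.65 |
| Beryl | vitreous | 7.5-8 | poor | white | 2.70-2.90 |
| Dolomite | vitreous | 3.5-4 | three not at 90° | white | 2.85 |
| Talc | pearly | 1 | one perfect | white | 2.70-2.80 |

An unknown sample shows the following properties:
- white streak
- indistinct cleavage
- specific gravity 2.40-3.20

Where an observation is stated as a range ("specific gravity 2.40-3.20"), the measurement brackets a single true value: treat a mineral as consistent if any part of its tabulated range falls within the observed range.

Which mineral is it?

White streak eliminates Molybdenite.
Indistinct cleavage: only Zircon, Olivine, Staurolite, Beryl remain.
Specific gravity 2.40-3.20: only Beryl remains.
Only Beryl satisfies all observations.

Beryl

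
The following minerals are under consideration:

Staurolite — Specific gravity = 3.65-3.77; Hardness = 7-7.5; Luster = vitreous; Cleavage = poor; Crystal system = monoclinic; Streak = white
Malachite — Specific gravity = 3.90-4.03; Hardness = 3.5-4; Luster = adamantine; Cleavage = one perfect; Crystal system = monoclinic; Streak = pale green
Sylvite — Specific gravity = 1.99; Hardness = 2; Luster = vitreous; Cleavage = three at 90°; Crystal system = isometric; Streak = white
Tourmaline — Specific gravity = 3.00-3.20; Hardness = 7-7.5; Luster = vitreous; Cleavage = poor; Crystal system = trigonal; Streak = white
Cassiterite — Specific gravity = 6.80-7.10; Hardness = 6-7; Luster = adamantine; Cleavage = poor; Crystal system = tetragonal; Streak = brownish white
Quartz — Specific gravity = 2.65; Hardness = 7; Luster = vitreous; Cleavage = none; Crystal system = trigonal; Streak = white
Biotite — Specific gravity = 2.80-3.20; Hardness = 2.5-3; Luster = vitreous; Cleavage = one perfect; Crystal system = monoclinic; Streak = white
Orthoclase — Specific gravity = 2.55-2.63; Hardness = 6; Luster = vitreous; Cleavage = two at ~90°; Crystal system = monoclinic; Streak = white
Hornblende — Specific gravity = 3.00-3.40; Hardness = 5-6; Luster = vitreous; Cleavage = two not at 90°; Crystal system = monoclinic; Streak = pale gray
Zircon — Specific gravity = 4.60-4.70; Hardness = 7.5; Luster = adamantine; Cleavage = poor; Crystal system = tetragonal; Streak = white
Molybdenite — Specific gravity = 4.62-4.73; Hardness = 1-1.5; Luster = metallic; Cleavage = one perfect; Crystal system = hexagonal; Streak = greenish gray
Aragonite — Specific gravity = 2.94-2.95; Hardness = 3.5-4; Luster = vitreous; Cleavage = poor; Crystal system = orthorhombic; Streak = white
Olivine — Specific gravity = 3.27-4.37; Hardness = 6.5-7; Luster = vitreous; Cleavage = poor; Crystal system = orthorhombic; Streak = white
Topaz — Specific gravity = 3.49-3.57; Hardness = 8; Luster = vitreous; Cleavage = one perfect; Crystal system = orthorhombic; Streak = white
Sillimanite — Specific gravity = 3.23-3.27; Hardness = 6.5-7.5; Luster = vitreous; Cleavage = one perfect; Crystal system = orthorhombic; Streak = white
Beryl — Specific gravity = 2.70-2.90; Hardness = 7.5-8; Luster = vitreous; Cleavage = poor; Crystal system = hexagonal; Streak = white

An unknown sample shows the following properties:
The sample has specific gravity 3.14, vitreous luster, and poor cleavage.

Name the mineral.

Tourmaline

Specific gravity 3.14 — narrows the field to Tourmaline, Biotite, Hornblende.
Vitreous luster — no further eliminations.
Poor cleavage — leaves Tourmaline.
Only Tourmaline satisfies all observations.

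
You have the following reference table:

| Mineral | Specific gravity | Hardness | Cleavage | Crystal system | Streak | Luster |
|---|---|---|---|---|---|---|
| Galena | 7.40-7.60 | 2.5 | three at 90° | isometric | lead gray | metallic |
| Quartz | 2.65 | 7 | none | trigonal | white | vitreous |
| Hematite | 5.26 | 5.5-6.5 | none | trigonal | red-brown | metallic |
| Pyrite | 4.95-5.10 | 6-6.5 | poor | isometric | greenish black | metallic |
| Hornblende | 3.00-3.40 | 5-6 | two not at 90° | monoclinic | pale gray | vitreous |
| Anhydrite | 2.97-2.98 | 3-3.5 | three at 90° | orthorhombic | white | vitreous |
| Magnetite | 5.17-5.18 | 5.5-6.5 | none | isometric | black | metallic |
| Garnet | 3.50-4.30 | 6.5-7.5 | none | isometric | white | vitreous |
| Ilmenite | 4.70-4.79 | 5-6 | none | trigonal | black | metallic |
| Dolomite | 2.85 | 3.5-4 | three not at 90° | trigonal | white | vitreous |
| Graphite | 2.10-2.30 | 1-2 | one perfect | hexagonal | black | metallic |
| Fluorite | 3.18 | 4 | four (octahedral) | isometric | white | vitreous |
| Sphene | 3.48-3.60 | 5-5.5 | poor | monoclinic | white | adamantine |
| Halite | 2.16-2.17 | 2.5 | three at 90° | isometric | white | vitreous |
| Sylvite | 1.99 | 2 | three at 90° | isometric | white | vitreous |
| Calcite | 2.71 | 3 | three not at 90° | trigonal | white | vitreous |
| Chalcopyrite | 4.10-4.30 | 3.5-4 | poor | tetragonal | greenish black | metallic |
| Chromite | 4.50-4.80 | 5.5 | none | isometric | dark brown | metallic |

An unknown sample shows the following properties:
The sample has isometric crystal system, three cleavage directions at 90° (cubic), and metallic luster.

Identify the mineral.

Isometric crystal system: only Galena, Pyrite, Magnetite, Garnet, Fluorite, Halite, Sylvite, Chromite remain.
Three cleavage directions at 90° (cubic): Galena, Halite, Sylvite remain.
Metallic luster: only Galena remains.
Galena is the sole remaining match.

Galena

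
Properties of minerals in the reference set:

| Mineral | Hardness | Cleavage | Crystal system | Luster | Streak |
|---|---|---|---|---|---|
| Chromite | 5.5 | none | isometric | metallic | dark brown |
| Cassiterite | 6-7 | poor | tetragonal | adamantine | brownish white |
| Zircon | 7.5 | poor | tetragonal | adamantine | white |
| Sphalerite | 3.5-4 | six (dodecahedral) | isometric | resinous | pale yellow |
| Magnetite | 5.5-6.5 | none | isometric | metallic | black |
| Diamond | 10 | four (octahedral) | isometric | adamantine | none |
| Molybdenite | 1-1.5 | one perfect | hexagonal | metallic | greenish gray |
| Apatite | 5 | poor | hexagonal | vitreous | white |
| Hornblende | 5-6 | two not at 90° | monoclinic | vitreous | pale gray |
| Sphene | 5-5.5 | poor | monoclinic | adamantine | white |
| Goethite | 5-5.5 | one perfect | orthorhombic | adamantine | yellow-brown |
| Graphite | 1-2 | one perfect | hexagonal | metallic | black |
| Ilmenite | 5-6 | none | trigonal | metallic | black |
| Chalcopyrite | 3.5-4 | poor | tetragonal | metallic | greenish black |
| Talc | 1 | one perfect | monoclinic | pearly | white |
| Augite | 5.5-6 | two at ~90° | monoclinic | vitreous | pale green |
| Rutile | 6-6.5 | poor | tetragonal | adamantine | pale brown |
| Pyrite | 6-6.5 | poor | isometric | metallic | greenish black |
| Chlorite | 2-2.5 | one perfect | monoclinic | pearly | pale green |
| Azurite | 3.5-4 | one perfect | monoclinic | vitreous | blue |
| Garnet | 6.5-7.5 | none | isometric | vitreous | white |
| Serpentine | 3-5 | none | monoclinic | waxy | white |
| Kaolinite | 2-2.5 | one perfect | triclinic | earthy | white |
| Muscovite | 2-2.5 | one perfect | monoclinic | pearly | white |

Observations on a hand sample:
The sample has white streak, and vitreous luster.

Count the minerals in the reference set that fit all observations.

2

White streak: narrows the field to Zircon, Apatite, Sphene, Talc, Garnet, Serpentine, Kaolinite, Muscovite.
Vitreous luster: narrows the field to Apatite, Garnet.
The minerals that satisfy all observations are Apatite, Garnet.
That is 2 minerals.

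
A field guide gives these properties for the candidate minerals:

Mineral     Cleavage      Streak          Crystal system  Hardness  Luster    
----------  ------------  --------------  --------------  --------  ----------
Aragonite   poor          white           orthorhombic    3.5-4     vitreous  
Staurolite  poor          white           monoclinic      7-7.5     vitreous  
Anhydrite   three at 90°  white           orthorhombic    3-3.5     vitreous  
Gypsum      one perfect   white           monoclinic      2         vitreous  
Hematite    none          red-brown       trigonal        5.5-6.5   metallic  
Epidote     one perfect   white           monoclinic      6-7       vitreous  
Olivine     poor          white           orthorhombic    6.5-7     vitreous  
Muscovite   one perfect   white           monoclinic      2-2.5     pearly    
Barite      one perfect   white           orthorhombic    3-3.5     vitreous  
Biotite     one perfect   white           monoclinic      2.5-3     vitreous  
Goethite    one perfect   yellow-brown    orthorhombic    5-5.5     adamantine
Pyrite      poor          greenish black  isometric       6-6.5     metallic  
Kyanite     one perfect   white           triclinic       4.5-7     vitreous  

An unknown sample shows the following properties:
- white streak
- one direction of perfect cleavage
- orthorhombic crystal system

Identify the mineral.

White streak is inconsistent with Hematite, Goethite, Pyrite.
One direction of perfect cleavage eliminates Aragonite, Staurolite, Anhydrite, Olivine.
Orthorhombic crystal system: Barite remains.
The only mineral consistent with every observation is Barite.

Barite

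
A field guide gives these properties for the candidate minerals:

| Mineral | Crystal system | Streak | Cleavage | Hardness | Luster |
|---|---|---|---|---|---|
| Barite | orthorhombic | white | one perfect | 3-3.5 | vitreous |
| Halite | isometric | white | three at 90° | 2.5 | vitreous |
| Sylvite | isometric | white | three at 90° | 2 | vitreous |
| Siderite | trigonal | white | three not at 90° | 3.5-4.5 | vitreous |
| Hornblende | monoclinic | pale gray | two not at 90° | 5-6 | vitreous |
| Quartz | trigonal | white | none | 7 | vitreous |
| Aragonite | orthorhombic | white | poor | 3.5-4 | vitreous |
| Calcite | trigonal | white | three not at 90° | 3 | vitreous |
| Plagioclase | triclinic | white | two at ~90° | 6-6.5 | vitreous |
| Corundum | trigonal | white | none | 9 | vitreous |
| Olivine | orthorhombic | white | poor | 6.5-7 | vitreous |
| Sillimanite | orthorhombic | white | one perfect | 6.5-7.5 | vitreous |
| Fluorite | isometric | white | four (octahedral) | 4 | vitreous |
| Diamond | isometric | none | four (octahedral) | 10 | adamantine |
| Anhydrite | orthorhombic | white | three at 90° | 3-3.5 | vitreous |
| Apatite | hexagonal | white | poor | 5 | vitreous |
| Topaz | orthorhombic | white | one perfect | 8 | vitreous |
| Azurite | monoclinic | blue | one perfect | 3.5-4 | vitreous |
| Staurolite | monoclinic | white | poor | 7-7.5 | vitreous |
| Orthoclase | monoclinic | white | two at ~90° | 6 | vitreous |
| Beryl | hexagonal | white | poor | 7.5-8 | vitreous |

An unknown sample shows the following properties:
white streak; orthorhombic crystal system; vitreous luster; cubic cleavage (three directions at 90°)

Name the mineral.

Anhydrite

White streak rules out Hornblende, Diamond, Azurite.
Orthorhombic crystal system: narrows the field to Barite, Aragonite, Olivine, Sillimanite, Anhydrite, Topaz.
Vitreous luster: consistent with all remaining minerals.
Cubic cleavage (three directions at 90°): leaves Anhydrite.
Anhydrite is the sole remaining match.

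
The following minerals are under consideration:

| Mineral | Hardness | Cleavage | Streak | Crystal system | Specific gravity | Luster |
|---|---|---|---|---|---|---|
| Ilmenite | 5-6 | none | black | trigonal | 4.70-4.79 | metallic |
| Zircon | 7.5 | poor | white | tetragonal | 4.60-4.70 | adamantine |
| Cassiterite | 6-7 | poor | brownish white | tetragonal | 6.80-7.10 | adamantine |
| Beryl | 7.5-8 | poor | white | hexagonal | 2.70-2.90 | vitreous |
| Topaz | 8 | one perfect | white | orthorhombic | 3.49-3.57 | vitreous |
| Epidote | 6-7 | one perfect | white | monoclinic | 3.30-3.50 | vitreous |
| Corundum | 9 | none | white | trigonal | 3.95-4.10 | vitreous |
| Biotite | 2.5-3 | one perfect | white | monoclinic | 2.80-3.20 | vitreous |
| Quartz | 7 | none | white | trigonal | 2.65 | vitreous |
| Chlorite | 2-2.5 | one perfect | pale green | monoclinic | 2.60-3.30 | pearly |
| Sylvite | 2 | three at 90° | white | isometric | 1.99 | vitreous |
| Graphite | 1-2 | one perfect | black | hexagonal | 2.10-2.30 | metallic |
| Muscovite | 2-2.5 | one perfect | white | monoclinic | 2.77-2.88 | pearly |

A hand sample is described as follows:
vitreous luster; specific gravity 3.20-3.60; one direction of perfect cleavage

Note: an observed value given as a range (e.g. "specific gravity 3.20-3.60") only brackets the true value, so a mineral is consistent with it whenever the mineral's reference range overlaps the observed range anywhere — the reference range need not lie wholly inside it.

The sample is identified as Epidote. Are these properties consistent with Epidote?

Vitreous luster — matches Epidote (vitreous luster).
Specific gravity 3.20-3.60 — matches Epidote (SG 3.30-3.50).
One direction of perfect cleavage — matches Epidote (cleavage one perfect).
All observations are consistent with the tabulated values for Epidote.

Yes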